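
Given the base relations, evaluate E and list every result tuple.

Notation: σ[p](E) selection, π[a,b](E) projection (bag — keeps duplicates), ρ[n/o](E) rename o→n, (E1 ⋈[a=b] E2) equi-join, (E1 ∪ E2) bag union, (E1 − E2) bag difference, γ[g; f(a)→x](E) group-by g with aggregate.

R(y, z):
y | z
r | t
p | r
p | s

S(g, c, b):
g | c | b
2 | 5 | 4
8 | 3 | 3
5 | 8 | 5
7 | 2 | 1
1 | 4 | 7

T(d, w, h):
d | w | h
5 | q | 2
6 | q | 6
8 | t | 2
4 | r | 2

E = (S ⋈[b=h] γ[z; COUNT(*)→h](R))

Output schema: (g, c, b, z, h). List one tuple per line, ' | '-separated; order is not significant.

Per-node cardinality:
  S → 5
  R → 3
  γ[z; COUNT(*)→h](R) → 3
  (S ⋈[b=h] γ[z; COUNT(*)→h](R)) → 3

== RESULT ==
g | c | b | z | h
7 | 2 | 1 | r | 1
7 | 2 | 1 | s | 1
7 | 2 | 1 | t | 1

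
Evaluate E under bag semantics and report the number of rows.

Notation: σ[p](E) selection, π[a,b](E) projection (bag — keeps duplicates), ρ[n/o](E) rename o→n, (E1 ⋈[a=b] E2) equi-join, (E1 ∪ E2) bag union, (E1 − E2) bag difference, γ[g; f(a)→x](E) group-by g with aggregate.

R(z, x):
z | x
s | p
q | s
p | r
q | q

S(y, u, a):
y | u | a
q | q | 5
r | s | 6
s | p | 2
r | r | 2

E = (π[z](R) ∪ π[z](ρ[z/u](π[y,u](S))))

Subexpression sizes:
  R → 4
  π[z](R) → 4
  S → 4
  π[y,u](S) → 4
  ρ[z/u](π[y,u](S)) → 4
  π[z](ρ[z/u](π[y,u](S))) → 4
  (π[z](R) ∪ π[z](ρ[z/u](π[y,u](S)))) → 8

|E| = 8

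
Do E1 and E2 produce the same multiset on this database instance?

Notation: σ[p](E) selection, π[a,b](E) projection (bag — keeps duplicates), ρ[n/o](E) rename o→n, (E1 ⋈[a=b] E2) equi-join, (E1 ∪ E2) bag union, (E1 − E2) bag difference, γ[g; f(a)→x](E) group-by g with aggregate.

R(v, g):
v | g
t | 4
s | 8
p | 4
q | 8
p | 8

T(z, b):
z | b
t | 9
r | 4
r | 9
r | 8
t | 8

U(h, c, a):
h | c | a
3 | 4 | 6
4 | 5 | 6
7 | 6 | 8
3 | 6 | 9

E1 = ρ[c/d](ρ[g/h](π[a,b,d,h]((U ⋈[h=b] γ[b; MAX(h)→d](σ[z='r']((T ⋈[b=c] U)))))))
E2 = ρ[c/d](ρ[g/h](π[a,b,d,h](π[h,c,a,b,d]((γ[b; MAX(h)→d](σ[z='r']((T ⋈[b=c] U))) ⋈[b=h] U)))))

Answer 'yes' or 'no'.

E1 stepwise |·|:
  U → 4
  T → 5
  U → 4
  (T ⋈[b=c] U) → 1
  σ[z='r']((T ⋈[b=c] U)) → 1
  γ[b; MAX(h)→d](σ[z='r']((T ⋈[b=c] U))) → 1
  (U ⋈[h=b] γ[b; MAX(h)→d](σ[z='r']((T ⋈[b=c] U)))) → 1
  π[a,b,d,h]((U ⋈[h=b] γ[b; MAX(h)→d](σ[z='r']((T ⋈[b=c] U))))) → 1
  ρ[g/h](π[a,b,d,h]((U ⋈[h=b] γ[b; MAX(h)→d](σ[z='r']((T ⋈[b=c] U)))))) → 1
  ρ[c/d](ρ[g/h](π[a,b,d,h]((U ⋈[h=b] γ[b; MAX(h)→d](σ[z='r']((T ⋈[b=c] U))))))) → 1
E2 stepwise |·|:
  T → 5
  U → 4
  (T ⋈[b=c] U) → 1
  σ[z='r']((T ⋈[b=c] U)) → 1
  γ[b; MAX(h)→d](σ[z='r']((T ⋈[b=c] U))) → 1
  U → 4
  (γ[b; MAX(h)→d](σ[z='r']((T ⋈[b=c] U))) ⋈[b=h] U) → 1
  π[h,c,a,b,d]((γ[b; MAX(h)→d](σ[z='r']((T ⋈[b=c] U))) ⋈[b=h] U)) → 1
  π[a,b,d,h](π[h,c,a,b,d]((γ[b; MAX(h)→d](σ[z='r']((T ⋈[b=c] U))) ⋈[b=h] U))) → 1
  ρ[g/h](π[a,b,d,h](π[h,c,a,b,d]((γ[b; MAX(h)→d](σ[z='r']((T ⋈[b=c] U))) ⋈[b=h] U)))) → 1
  ρ[c/d](ρ[g/h](π[a,b,d,h](π[h,c,a,b,d]((γ[b; MAX(h)→d](σ[z='r']((T ⋈[b=c] U))) ⋈[b=h] U))))) → 1

E1 and E2 produce the same multiset:
a | b | c | g
6 | 4 | 3 | 4

yes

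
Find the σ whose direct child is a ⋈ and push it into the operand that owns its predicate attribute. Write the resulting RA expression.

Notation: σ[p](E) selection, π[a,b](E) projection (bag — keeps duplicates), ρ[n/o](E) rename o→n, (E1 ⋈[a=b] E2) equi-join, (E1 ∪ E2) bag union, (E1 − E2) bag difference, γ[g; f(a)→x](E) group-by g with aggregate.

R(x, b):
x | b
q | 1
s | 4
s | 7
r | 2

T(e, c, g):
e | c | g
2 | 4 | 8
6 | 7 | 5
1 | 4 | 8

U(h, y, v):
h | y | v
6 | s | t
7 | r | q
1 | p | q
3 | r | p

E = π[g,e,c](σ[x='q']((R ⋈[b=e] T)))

σ filters on x, owned by the left side.
E' = π[g,e,c]((σ[x='q'](R) ⋈[b=e] T))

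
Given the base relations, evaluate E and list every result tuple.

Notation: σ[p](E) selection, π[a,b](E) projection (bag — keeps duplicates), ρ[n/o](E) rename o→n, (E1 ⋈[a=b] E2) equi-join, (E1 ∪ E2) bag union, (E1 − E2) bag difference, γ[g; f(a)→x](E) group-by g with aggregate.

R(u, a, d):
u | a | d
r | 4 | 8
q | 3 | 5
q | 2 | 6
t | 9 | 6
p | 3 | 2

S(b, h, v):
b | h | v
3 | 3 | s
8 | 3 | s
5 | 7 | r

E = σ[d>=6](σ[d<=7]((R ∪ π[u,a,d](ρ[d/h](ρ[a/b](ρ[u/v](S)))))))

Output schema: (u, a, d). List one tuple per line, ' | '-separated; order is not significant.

Per-node cardinality:
  R → 5
  S → 3
  ρ[u/v](S) → 3
  ρ[a/b](ρ[u/v](S)) → 3
  ρ[d/h](ρ[a/b](ρ[u/v](S))) → 3
  π[u,a,d](ρ[d/h](ρ[a/b](ρ[u/v](S)))) → 3
  (R ∪ π[u,a,d](ρ[d/h](ρ[a/b](ρ[u/v](S))))) → 8
  σ[d<=7]((R ∪ π[u,a,d](ρ[d/h](ρ[a/b](ρ[u/v](S)))))) → 7
  σ[d>=6](σ[d<=7]((R ∪ π[u,a,d](ρ[d/h](ρ[a/b](ρ[u/v](S))))))) → 3

== RESULT ==
u | a | d
q | 2 | 6
r | 5 | 7
t | 9 | 6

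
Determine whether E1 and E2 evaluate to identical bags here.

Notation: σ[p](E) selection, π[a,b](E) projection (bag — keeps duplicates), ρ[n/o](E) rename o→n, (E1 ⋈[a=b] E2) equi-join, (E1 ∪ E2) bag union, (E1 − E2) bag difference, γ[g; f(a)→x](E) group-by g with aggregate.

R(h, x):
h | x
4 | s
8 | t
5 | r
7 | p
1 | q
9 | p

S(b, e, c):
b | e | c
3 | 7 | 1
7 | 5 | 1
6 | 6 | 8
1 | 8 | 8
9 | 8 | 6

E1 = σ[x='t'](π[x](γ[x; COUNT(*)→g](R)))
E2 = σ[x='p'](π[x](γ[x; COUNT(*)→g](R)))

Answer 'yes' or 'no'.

E1 row counts bottom-up:
  R → 6
  γ[x; COUNT(*)→g](R) → 5
  π[x](γ[x; COUNT(*)→g](R)) → 5
  σ[x='t'](π[x](γ[x; COUNT(*)→g](R))) → 1
E2 row counts bottom-up:
  R → 6
  γ[x; COUNT(*)→g](R) → 5
  π[x](γ[x; COUNT(*)→g](R)) → 5
  σ[x='p'](π[x](γ[x; COUNT(*)→g](R))) → 1

E1 result:
x
t
E2 result:
x
p
Witness: ('p',) appears 0× in E1 but 1× in E2.

no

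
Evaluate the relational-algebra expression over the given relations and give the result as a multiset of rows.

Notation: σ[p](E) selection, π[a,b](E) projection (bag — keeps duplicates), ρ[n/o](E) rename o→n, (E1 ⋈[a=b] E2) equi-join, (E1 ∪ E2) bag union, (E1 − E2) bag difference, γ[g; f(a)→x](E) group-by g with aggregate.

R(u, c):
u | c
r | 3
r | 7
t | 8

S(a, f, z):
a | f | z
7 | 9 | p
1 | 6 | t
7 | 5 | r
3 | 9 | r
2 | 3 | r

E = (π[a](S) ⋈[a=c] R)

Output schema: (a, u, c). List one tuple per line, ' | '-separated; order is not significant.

Row counts bottom-up:
  S → 5
  π[a](S) → 5
  R → 3
  (π[a](S) ⋈[a=c] R) → 3

== RESULT ==
a | u | c
3 | r | 3
7 | r | 7
7 | r | 7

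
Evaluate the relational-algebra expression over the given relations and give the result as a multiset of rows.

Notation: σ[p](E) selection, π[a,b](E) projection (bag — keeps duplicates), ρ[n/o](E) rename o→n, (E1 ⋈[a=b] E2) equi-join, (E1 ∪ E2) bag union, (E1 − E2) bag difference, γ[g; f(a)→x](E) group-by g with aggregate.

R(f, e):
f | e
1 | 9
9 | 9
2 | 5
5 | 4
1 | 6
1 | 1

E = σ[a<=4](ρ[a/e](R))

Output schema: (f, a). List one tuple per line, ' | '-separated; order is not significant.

Subexpression sizes:
  R → 6
  ρ[a/e](R) → 6
  σ[a<=4](ρ[a/e](R)) → 2

== RESULT ==
f | a
1 | 1
5 | 4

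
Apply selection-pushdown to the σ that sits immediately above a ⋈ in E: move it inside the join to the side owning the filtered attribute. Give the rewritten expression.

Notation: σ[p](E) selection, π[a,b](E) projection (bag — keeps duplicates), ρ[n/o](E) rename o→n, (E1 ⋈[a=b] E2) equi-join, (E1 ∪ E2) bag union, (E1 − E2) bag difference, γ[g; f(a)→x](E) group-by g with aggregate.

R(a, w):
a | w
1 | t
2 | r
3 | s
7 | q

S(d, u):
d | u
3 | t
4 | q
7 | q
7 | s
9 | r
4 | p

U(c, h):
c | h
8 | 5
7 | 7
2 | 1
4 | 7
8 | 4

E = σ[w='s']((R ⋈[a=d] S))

σ filters on w, owned by the left side.
E' = (σ[w='s'](R) ⋈[a=d] S)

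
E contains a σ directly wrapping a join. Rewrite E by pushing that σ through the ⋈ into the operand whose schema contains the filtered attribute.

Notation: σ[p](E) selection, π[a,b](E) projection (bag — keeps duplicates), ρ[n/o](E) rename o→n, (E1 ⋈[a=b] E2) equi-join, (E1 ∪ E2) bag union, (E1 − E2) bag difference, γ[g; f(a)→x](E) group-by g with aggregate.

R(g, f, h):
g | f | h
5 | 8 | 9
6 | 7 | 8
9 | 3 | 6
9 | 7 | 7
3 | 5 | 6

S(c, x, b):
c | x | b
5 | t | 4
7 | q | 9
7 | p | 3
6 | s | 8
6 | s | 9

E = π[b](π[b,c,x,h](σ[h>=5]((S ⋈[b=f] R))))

σ filters on h, owned by the right side.
E' = π[b](π[b,c,x,h]((S ⋈[b=f] σ[h>=5](R))))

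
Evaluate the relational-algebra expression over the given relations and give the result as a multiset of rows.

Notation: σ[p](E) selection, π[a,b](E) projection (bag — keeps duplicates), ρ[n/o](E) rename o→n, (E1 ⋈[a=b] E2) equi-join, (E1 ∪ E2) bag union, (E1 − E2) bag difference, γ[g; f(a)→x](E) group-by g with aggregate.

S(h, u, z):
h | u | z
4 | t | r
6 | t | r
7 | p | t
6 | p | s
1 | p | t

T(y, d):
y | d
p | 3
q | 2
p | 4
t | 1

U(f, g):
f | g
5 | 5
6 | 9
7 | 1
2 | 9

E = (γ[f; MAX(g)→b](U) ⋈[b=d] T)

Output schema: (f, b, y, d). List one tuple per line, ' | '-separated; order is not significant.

Stepwise |·|:
  U → 4
  γ[f; MAX(g)→b](U) → 4
  T → 4
  (γ[f; MAX(g)→b](U) ⋈[b=d] T) → 1

== RESULT ==
f | b | y | d
7 | 1 | t | 1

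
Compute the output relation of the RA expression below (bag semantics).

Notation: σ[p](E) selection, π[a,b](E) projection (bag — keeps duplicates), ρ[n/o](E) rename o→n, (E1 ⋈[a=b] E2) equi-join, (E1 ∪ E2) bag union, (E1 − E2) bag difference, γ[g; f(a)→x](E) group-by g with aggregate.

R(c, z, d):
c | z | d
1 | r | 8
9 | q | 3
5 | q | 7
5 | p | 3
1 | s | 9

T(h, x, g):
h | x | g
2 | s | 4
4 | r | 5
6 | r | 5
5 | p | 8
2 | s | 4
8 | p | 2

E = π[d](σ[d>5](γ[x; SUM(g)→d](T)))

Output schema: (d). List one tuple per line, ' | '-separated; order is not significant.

Row counts bottom-up:
  T → 6
  γ[x; SUM(g)→d](T) → 3
  σ[d>5](γ[x; SUM(g)→d](T)) → 3
  π[d](σ[d>5](γ[x; SUM(g)→d](T))) → 3

== RESULT ==
d
8
10
10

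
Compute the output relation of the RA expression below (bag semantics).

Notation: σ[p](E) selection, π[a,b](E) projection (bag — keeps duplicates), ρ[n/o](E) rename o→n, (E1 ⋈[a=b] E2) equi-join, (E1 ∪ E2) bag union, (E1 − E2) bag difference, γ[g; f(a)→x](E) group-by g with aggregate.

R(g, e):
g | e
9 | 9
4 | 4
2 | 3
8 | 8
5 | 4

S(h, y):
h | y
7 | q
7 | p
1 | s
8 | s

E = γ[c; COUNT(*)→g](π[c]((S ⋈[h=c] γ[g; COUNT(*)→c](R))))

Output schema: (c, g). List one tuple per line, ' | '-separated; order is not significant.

Per-node cardinality:
  S → 4
  R → 5
  γ[g; COUNT(*)→c](R) → 5
  (S ⋈[h=c] γ[g; COUNT(*)→c](R)) → 5
  π[c]((S ⋈[h=c] γ[g; COUNT(*)→c](R))) → 5
  γ[c; COUNT(*)→g](π[c]((S ⋈[h=c] γ[g; COUNT(*)→c](R)))) → 1

== RESULT ==
c | g
1 | 5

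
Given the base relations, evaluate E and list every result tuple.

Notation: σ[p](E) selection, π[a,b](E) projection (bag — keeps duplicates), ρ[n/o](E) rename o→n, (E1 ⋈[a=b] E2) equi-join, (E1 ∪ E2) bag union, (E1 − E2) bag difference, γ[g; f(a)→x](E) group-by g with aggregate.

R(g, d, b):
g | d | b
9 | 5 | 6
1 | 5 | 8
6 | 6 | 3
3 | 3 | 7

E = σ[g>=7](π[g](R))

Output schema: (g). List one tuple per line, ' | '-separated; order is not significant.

Subexpression sizes:
  R → 4
  π[g](R) → 4
  σ[g>=7](π[g](R)) → 1

== RESULT ==
g
9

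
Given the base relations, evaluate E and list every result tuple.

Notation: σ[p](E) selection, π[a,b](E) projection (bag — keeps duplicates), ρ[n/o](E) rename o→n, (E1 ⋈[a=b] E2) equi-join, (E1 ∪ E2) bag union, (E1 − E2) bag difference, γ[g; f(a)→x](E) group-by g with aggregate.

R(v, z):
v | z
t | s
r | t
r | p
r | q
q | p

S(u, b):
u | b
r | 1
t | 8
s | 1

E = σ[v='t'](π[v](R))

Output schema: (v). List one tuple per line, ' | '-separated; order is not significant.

Subexpression sizes:
  R → 5
  π[v](R) → 5
  σ[v='t'](π[v](R)) → 1

== RESULT ==
v
t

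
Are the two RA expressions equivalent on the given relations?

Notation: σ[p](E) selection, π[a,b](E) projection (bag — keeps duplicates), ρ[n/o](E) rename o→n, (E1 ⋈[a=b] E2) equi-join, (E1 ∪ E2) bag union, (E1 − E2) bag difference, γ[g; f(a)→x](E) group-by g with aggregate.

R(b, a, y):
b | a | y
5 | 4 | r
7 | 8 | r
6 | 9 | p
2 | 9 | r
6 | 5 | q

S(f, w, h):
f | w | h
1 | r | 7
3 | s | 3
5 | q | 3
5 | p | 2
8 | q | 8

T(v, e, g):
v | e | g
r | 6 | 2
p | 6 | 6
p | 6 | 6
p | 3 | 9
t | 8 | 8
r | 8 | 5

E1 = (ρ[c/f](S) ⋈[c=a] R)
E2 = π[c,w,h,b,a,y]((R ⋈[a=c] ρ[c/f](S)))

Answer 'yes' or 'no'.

E1 stepwise |·|:
  S → 5
  ρ[c/f](S) → 5
  R → 5
  (ρ[c/f](S) ⋈[c=a] R) → 3
E2 stepwise |·|:
  R → 5
  S → 5
  ρ[c/f](S) → 5
  (R ⋈[a=c] ρ[c/f](S)) → 3
  π[c,w,h,b,a,y]((R ⋈[a=c] ρ[c/f](S))) → 3

E1 and E2 produce the same multiset:
c | w | h | b | a | y
5 | p | 2 | 6 | 5 | q
5 | q | 3 | 6 | 5 | q
8 | q | 8 | 7 | 8 | r

yes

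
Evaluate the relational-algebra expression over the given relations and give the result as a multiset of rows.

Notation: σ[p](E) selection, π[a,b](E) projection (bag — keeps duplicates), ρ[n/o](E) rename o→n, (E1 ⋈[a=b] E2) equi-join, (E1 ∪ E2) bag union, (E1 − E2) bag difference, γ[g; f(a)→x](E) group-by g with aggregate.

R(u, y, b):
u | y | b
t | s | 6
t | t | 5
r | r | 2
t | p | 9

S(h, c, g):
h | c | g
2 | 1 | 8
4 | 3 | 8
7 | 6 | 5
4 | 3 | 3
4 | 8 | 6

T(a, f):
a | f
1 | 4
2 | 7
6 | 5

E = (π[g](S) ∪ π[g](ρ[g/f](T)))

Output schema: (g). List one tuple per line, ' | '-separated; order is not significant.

Subexpression sizes:
  S → 5
  π[g](S) → 5
  T → 3
  ρ[g/f](T) → 3
  π[g](ρ[g/f](T)) → 3
  (π[g](S) ∪ π[g](ρ[g/f](T))) → 8

== RESULT ==
g
3
4
5
5
6
7
8
8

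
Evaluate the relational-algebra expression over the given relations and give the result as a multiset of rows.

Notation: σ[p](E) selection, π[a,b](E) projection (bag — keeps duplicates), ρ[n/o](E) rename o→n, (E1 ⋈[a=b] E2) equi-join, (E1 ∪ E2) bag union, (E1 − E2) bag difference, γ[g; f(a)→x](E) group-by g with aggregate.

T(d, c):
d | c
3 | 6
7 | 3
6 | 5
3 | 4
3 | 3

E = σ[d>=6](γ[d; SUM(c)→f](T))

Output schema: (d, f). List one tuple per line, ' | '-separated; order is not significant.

Subexpression sizes:
  T → 5
  γ[d; SUM(c)→f](T) → 3
  σ[d>=6](γ[d; SUM(c)→f](T)) → 2

== RESULT ==
d | f
6 | 5
7 | 3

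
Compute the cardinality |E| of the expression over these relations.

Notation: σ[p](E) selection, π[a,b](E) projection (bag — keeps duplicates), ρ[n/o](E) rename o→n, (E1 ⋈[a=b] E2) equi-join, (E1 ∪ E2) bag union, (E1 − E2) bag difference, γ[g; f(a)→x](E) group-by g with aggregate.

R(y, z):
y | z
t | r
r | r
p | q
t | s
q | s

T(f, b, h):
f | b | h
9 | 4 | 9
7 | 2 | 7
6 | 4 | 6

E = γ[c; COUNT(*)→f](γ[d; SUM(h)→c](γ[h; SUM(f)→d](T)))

Subexpression sizes:
  T → 3
  γ[h; SUM(f)→d](T) → 3
  γ[d; SUM(h)→c](γ[h; SUM(f)→d](T)) → 3
  γ[c; COUNT(*)→f](γ[d; SUM(h)→c](γ[h; SUM(f)→d](T))) → 3

|E| = 3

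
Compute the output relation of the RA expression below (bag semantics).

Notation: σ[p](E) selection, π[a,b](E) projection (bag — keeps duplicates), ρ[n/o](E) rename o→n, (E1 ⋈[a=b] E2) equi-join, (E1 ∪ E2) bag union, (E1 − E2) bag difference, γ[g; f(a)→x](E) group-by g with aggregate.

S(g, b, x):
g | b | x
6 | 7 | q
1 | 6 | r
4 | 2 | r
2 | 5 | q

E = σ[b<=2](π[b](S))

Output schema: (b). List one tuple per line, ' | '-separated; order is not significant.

Subexpression sizes:
  S → 4
  π[b](S) → 4
  σ[b<=2](π[b](S)) → 1

== RESULT ==
b
2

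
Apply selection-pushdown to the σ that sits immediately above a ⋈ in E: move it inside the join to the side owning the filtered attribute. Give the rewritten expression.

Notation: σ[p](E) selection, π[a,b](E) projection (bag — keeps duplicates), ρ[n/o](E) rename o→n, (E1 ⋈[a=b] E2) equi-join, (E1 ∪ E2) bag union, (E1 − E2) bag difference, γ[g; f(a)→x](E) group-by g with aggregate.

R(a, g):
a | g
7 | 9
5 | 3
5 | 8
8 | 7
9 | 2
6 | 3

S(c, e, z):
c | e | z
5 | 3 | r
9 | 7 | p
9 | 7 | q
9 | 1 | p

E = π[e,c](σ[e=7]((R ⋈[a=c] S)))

σ filters on e, owned by the right side.
E' = π[e,c]((R ⋈[a=c] σ[e=7](S)))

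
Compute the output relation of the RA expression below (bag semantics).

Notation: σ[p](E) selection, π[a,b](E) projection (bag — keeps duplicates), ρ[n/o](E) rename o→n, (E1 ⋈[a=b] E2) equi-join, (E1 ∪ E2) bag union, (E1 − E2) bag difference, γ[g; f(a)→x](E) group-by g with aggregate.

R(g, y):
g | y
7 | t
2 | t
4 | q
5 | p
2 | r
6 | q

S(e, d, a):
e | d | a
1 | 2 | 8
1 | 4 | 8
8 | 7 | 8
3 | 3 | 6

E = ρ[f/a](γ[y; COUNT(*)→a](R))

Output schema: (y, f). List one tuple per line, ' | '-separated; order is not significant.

Row counts bottom-up:
  R → 6
  γ[y; COUNT(*)→a](R) → 4
  ρ[f/a](γ[y; COUNT(*)→a](R)) → 4

== RESULT ==
y | f
p | 1
q | 2
r | 1
t | 2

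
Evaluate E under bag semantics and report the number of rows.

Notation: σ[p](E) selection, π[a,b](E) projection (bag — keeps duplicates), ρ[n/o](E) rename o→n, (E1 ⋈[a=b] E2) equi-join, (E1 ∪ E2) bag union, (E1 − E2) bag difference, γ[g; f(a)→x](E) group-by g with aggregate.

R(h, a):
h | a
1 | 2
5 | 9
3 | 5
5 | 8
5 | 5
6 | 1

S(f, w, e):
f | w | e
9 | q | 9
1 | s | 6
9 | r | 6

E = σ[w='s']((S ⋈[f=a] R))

Subexpression sizes:
  S → 3
  R → 6
  (S ⋈[f=a] R) → 3
  σ[w='s']((S ⋈[f=a] R)) → 1

|E| = 1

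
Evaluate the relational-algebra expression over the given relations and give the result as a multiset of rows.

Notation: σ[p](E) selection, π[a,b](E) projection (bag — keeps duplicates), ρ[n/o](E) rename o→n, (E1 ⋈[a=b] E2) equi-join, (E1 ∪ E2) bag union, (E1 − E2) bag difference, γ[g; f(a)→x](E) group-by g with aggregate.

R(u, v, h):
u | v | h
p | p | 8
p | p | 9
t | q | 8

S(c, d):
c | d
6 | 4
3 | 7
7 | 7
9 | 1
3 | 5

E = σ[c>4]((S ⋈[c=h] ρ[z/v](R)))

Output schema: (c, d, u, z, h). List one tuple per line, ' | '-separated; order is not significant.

Per-node cardinality:
  S → 5
  R → 3
  ρ[z/v](R) → 3
  (S ⋈[c=h] ρ[z/v](R)) → 1
  σ[c>4]((S ⋈[c=h] ρ[z/v](R))) → 1

== RESULT ==
c | d | u | z | h
9 | 1 | p | p | 9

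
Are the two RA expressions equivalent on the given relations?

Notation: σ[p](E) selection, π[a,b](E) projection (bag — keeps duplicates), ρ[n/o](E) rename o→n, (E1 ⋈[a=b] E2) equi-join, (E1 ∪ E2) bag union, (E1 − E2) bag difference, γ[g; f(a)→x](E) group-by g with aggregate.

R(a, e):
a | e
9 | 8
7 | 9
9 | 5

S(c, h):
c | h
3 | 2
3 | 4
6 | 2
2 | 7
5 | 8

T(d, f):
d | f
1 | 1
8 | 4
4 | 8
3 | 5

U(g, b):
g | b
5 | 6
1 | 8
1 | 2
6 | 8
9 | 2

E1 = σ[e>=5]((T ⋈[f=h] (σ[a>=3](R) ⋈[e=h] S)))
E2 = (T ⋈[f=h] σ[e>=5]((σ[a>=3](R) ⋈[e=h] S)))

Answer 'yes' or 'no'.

E1 row counts bottom-up:
  T → 4
  R → 3
  σ[a>=3](R) → 3
  S → 5
  (σ[a>=3](R) ⋈[e=h] S) → 1
  (T ⋈[f=h] (σ[a>=3](R) ⋈[e=h] S)) → 1
  σ[e>=5]((T ⋈[f=h] (σ[a>=3](R) ⋈[e=h] S))) → 1
E2 row counts bottom-up:
  T → 4
  R → 3
  σ[a>=3](R) → 3
  S → 5
  (σ[a>=3](R) ⋈[e=h] S) → 1
  σ[e>=5]((σ[a>=3](R) ⋈[e=h] S)) → 1
  (T ⋈[f=h] σ[e>=5]((σ[a>=3](R) ⋈[e=h] S))) → 1

E1 and E2 produce the same multiset:
d | f | a | e | c | h
4 | 8 | 9 | 8 | 5 | 8

yes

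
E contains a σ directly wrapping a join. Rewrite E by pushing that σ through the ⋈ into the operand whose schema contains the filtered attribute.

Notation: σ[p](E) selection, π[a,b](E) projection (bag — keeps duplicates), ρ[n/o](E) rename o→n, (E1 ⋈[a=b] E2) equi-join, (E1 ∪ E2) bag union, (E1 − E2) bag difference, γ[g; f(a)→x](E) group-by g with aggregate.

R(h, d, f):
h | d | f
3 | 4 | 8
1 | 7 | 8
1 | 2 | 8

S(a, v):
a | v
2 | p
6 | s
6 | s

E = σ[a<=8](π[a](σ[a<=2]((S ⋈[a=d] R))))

σ filters on a, owned by the left side.
E' = σ[a<=8](π[a]((σ[a<=2](S) ⋈[a=d] R)))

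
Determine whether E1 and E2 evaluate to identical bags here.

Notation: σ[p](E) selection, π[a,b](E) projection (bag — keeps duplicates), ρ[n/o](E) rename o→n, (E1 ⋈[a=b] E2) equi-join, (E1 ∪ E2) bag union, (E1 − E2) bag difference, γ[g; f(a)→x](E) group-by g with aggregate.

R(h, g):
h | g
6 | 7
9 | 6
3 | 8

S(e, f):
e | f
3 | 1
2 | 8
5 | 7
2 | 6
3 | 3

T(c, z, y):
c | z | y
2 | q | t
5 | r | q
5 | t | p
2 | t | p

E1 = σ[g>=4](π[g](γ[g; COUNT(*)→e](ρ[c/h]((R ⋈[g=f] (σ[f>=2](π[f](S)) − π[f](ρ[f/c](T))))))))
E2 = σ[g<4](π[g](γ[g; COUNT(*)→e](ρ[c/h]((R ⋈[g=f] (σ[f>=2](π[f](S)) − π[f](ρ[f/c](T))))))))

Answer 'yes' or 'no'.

E1 subexpression sizes:
  R → 3
  S → 5
  π[f](S) → 5
  σ[f>=2](π[f](S)) → 4
  T → 4
  ρ[f/c](T) → 4
  π[f](ρ[f/c](T)) → 4
  (σ[f>=2](π[f](S)) − π[f](ρ[f/c](T))) → 4
  (R ⋈[g=f] (σ[f>=2](π[f](S)) − π[f](ρ[f/c](T)))) → 3
  ρ[c/h]((R ⋈[g=f] (σ[f>=2](π[f](S)) − π[f](ρ[f/c](T))))) → 3
  γ[g; COUNT(*)→e](ρ[c/h]((R ⋈[g=f] (σ[f>=2](π[f](S)) − π[f](ρ[f/c](T)))))) → 3
  π[g](γ[g; COUNT(*)→e](ρ[c/h]((R ⋈[g=f] (σ[f>=2](π[f](S)) − π[f](ρ[f/c](T))))))) → 3
  σ[g>=4](π[g](γ[g; COUNT(*)→e](ρ[c/h]((R ⋈[g=f] (σ[f>=2](π[f](S)) − π[f](ρ[f/c](T)))))))) → 3
E2 subexpression sizes:
  R → 3
  S → 5
  π[f](S) → 5
  σ[f>=2](π[f](S)) → 4
  T → 4
  ρ[f/c](T) → 4
  π[f](ρ[f/c](T)) → 4
  (σ[f>=2](π[f](S)) − π[f](ρ[f/c](T))) → 4
  (R ⋈[g=f] (σ[f>=2](π[f](S)) − π[f](ρ[f/c](T)))) → 3
  ρ[c/h]((R ⋈[g=f] (σ[f>=2](π[f](S)) − π[f](ρ[f/c](T))))) → 3
  γ[g; COUNT(*)→e](ρ[c/h]((R ⋈[g=f] (σ[f>=2](π[f](S)) − π[f](ρ[f/c](T)))))) → 3
  π[g](γ[g; COUNT(*)→e](ρ[c/h]((R ⋈[g=f] (σ[f>=2](π[f](S)) − π[f](ρ[f/c](T))))))) → 3
  σ[g<4](π[g](γ[g; COUNT(*)→e](ρ[c/h]((R ⋈[g=f] (σ[f>=2](π[f](S)) − π[f](ρ[f/c](T)))))))) → 0

E1 result:
g
6
7
8
E2 result:
g
(0 rows)
Witness: (6,) appears 1× in E1 but 0× in E2.

no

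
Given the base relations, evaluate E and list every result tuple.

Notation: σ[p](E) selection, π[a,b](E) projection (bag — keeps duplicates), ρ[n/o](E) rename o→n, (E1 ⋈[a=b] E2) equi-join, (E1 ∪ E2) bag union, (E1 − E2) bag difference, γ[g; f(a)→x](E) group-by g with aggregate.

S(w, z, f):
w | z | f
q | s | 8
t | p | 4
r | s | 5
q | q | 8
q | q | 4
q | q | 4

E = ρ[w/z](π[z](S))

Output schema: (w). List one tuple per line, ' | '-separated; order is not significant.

Row counts bottom-up:
  S → 6
  π[z](S) → 6
  ρ[w/z](π[z](S)) → 6

== RESULT ==
w
p
q
q
q
s
s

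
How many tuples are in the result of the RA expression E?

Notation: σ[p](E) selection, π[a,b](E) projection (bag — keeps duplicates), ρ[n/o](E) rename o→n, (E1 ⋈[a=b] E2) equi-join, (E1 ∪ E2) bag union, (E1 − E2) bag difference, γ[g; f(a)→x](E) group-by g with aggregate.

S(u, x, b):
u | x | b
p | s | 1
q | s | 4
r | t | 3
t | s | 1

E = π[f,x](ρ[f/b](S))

Stepwise |·|:
  S → 4
  ρ[f/b](S) → 4
  π[f,x](ρ[f/b](S)) → 4

|E| = 4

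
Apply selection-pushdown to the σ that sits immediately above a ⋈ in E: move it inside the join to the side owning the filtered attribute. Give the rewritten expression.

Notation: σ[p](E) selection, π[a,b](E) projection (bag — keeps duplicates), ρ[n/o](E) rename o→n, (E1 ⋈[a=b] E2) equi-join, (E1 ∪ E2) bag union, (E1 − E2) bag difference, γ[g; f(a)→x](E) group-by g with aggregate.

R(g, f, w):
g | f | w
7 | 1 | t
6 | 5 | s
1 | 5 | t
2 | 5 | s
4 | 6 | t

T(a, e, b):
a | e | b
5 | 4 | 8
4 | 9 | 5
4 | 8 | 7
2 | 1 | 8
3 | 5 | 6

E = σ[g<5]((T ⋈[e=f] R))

σ filters on g, owned by the right side.
E' = (T ⋈[e=f] σ[g<5](R))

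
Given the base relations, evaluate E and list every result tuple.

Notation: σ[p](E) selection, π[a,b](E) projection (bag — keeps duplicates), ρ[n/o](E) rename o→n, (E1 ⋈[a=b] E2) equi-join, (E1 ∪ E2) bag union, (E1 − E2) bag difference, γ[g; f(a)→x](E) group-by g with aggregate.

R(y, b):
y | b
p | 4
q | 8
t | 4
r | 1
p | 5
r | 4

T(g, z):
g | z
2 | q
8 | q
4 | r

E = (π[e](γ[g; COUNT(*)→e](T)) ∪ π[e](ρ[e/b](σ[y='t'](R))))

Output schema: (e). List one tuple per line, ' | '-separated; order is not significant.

Per-node cardinality:
  T → 3
  γ[g; COUNT(*)→e](T) → 3
  π[e](γ[g; COUNT(*)→e](T)) → 3
  R → 6
  σ[y='t'](R) → 1
  ρ[e/b](σ[y='t'](R)) → 1
  π[e](ρ[e/b](σ[y='t'](R))) → 1
  (π[e](γ[g; COUNT(*)→e](T)) ∪ π[e](ρ[e/b](σ[y='t'](R)))) → 4

== RESULT ==
e
1
1
1
4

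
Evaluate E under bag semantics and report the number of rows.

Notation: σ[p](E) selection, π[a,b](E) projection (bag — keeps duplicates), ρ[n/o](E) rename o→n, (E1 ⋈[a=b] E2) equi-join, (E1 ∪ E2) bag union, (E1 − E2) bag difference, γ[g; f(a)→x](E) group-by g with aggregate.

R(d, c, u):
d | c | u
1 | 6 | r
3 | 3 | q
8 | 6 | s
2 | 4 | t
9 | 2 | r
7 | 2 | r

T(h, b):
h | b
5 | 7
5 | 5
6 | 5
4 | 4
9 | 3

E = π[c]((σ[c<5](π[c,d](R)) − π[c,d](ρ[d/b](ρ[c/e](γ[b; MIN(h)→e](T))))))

Subexpression sizes:
  R → 6
  π[c,d](R) → 6
  σ[c<5](π[c,d](R)) → 4
  T → 5
  γ[b; MIN(h)→e](T) → 4
  ρ[c/e](γ[b; MIN(h)→e](T)) → 4
  ρ[d/b](ρ[c/e](γ[b; MIN(h)→e](T))) → 4
  π[c,d](ρ[d/b](ρ[c/e](γ[b; MIN(h)→e](T)))) → 4
  (σ[c<5](π[c,d](R)) − π[c,d](ρ[d/b](ρ[c/e](γ[b; MIN(h)→e](T))))) → 4
  π[c]((σ[c<5](π[c,d](R)) − π[c,d](ρ[d/b](ρ[c/e](γ[b; MIN(h)→e](T)))))) → 4

|E| = 4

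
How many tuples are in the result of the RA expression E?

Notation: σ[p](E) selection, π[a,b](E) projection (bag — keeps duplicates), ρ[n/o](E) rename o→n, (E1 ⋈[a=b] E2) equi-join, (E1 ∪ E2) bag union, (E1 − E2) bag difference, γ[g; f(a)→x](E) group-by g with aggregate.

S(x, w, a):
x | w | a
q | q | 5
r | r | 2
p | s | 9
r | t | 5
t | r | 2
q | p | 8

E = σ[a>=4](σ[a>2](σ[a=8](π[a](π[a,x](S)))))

Per-node cardinality:
  S → 6
  π[a,x](S) → 6
  π[a](π[a,x](S)) → 6
  σ[a=8](π[a](π[a,x](S))) → 1
  σ[a>2](σ[a=8](π[a](π[a,x](S)))) → 1
  σ[a>=4](σ[a>2](σ[a=8](π[a](π[a,x](S))))) → 1

|E| = 1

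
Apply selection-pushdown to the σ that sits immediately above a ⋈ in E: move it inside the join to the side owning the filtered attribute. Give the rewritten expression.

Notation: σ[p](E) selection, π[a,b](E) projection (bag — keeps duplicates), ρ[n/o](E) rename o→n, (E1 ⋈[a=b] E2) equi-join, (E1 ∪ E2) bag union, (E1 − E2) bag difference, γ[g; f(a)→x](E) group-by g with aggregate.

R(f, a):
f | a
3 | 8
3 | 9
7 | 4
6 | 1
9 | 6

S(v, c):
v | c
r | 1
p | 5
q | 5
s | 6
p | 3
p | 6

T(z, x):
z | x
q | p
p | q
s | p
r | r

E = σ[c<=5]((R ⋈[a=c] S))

σ filters on c, owned by the right side.
E' = (R ⋈[a=c] σ[c<=5](S))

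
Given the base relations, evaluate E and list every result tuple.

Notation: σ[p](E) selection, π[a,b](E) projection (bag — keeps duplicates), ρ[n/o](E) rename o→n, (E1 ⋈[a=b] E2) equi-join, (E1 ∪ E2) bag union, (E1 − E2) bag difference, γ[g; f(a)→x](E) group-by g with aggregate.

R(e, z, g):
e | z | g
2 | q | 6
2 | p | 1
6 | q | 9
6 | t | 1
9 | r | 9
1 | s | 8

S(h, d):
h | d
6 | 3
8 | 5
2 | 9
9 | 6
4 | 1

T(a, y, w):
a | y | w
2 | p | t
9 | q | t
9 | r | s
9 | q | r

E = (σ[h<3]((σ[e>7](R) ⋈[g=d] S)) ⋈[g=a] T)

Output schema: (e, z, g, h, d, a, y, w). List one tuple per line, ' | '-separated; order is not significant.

Stepwise |·|:
  R → 6
  σ[e>7](R) → 1
  S → 5
  (σ[e>7](R) ⋈[g=d] S) → 1
  σ[h<3]((σ[e>7](R) ⋈[g=d] S)) → 1
  T → 4
  (σ[h<3]((σ[e>7](R) ⋈[g=d] S)) ⋈[g=a] T) → 3

== RESULT ==
e | z | g | h | d | a | y | w
9 | r | 9 | 2 | 9 | 9 | q | r
9 | r | 9 | 2 | 9 | 9 | q | t
9 | r | 9 | 2 | 9 | 9 | r | s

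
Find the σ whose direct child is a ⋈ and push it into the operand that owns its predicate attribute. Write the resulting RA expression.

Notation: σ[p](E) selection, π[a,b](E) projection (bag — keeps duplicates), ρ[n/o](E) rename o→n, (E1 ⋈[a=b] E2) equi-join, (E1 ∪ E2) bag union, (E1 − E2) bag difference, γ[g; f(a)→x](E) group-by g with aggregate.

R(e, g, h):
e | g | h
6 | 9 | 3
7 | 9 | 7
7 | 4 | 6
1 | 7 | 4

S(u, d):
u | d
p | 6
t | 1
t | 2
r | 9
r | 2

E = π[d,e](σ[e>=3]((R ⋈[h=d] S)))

σ filters on e, owned by the left side.
E' = π[d,e]((σ[e>=3](R) ⋈[h=d] S))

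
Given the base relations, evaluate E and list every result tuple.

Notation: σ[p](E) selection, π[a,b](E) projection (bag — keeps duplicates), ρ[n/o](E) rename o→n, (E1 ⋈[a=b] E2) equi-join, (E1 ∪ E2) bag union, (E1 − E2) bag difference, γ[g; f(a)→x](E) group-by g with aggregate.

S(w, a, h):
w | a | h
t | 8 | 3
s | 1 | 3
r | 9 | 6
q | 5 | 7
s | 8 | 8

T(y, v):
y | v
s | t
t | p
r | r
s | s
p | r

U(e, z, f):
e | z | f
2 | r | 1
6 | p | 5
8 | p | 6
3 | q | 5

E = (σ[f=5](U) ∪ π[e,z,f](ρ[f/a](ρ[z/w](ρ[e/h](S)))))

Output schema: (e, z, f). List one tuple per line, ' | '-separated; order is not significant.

Per-node cardinality:
  U → 4
  σ[f=5](U) → 2
  S → 5
  ρ[e/h](S) → 5
  ρ[z/w](ρ[e/h](S)) → 5
  ρ[f/a](ρ[z/w](ρ[e/h](S))) → 5
  π[e,z,f](ρ[f/a](ρ[z/w](ρ[e/h](S)))) → 5
  (σ[f=5](U) ∪ π[e,z,f](ρ[f/a](ρ[z/w](ρ[e/h](S))))) → 7

== RESULT ==
e | z | f
3 | q | 5
3 | s | 1
3 | t | 8
6 | p | 5
6 | r | 9
7 | q | 5
8 | s | 8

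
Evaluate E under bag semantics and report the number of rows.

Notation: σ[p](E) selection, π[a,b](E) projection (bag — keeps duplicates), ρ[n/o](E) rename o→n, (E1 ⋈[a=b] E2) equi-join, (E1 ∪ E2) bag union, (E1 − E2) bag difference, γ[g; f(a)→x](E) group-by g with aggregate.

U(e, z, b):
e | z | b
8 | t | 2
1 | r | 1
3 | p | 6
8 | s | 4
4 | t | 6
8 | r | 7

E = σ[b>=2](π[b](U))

Row counts bottom-up:
  U → 6
  π[b](U) → 6
  σ[b>=2](π[b](U)) → 5

|E| = 5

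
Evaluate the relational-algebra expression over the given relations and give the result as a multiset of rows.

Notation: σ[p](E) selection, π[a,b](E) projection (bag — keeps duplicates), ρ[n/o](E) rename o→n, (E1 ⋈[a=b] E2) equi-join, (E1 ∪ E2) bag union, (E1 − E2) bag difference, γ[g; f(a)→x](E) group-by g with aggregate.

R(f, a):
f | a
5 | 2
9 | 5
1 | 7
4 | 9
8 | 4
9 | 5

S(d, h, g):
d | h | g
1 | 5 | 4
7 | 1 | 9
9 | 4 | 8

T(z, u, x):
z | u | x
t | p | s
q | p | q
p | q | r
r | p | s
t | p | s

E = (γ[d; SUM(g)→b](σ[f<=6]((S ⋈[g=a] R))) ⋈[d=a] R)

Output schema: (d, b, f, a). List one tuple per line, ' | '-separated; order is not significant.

Per-node cardinality:
  S → 3
  R → 6
  (S ⋈[g=a] R) → 2
  σ[f<=6]((S ⋈[g=a] R)) → 1
  γ[d; SUM(g)→b](σ[f<=6]((S ⋈[g=a] R))) → 1
  R → 6
  (γ[d; SUM(g)→b](σ[f<=6]((S ⋈[g=a] R))) ⋈[d=a] R) → 1

== RESULT ==
d | b | f | a
7 | 9 | 1 | 7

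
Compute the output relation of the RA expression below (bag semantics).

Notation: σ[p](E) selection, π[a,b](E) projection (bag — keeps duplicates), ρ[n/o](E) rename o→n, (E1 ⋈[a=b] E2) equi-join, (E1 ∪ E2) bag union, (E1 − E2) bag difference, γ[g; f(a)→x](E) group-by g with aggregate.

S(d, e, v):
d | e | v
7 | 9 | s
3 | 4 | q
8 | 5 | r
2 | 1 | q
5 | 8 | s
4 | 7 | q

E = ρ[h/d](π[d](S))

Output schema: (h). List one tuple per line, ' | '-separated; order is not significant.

Row counts bottom-up:
  S → 6
  π[d](S) → 6
  ρ[h/d](π[d](S)) → 6

== RESULT ==
h
2
3
4
5
7
8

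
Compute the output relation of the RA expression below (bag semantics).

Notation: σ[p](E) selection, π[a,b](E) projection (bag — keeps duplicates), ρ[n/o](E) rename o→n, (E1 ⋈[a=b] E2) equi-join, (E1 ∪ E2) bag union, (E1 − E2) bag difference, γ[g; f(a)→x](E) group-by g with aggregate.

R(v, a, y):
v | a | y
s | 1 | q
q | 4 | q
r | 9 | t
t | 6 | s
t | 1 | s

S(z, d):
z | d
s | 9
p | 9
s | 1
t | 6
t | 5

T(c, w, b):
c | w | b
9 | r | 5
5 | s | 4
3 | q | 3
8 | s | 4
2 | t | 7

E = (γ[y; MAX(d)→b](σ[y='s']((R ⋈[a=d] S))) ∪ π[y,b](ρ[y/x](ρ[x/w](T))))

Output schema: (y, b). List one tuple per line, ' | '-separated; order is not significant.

Row counts bottom-up:
  R → 5
  S → 5
  (R ⋈[a=d] S) → 5
  σ[y='s']((R ⋈[a=d] S)) → 2
  γ[y; MAX(d)→b](σ[y='s']((R ⋈[a=d] S))) → 1
  T → 5
  ρ[x/w](T) → 5
  ρ[y/x](ρ[x/w](T)) → 5
  π[y,b](ρ[y/x](ρ[x/w](T))) → 5
  (γ[y; MAX(d)→b](σ[y='s']((R ⋈[a=d] S))) ∪ π[y,b](ρ[y/x](ρ[x/w](T)))) → 6

== RESULT ==
y | b
q | 3
r | 5
s | 4
s | 4
s | 6
t | 7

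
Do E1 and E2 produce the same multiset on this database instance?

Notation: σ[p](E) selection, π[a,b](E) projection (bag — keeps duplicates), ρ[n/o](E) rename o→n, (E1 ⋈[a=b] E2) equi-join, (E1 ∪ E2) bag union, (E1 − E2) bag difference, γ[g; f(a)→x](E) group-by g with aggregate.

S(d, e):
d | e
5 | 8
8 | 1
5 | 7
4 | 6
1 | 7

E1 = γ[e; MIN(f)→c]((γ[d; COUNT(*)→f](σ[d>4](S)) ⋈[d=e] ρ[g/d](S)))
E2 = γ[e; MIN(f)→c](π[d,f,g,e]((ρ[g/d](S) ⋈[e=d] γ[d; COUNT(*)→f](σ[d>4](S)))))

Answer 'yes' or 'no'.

E1 per-node cardinality:
  S → 5
  σ[d>4](S) → 3
  γ[d; COUNT(*)→f](σ[d>4](S)) → 2
  S → 5
  ρ[g/d](S) → 5
  (γ[d; COUNT(*)→f](σ[d>4](S)) ⋈[d=e] ρ[g/d](S)) → 1
  γ[e; MIN(f)→c]((γ[d; COUNT(*)→f](σ[d>4](S)) ⋈[d=e] ρ[g/d](S))) → 1
E2 per-node cardinality:
  S → 5
  ρ[g/d](S) → 5
  S → 5
  σ[d>4](S) → 3
  γ[d; COUNT(*)→f](σ[d>4](S)) → 2
  (ρ[g/d](S) ⋈[e=d] γ[d; COUNT(*)→f](σ[d>4](S))) → 1
  π[d,f,g,e]((ρ[g/d](S) ⋈[e=d] γ[d; COUNT(*)→f](σ[d>4](S)))) → 1
  γ[e; MIN(f)→c](π[d,f,g,e]((ρ[g/d](S) ⋈[e=d] γ[d; COUNT(*)→f](σ[d>4](S))))) → 1

E1 and E2 produce the same multiset:
e | c
8 | 1

yes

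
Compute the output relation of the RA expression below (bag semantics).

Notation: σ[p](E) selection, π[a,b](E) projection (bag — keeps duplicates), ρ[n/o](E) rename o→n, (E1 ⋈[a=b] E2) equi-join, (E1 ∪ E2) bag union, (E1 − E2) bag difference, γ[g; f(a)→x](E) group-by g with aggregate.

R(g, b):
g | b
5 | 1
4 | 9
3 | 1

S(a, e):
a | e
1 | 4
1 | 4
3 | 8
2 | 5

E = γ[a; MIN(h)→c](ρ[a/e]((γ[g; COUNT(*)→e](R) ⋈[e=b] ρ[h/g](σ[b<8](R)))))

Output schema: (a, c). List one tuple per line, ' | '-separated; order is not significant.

Stepwise |·|:
  R → 3
  γ[g; COUNT(*)→e](R) → 3
  R → 3
  σ[b<8](R) → 2
  ρ[h/g](σ[b<8](R)) → 2
  (γ[g; COUNT(*)→e](R) ⋈[e=b] ρ[h/g](σ[b<8](R))) → 6
  ρ[a/e]((γ[g; COUNT(*)→e](R) ⋈[e=b] ρ[h/g](σ[b<8](R)))) → 6
  γ[a; MIN(h)→c](ρ[a/e]((γ[g; COUNT(*)→e](R) ⋈[e=b] ρ[h/g](σ[b<8](R))))) → 1

== RESULT ==
a | c
1 | 3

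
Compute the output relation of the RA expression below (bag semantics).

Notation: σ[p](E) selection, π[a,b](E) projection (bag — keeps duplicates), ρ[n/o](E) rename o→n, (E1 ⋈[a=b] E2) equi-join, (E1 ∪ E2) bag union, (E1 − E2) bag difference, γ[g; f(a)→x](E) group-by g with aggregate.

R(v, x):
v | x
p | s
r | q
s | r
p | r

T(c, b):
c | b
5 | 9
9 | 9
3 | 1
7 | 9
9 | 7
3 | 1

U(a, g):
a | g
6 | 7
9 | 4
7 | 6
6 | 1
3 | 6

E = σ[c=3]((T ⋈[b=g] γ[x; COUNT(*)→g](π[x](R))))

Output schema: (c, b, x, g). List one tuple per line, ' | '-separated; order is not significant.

Row counts bottom-up:
  T → 6
  R → 4
  π[x](R) → 4
  γ[x; COUNT(*)→g](π[x](R)) → 3
  (T ⋈[b=g] γ[x; COUNT(*)→g](π[x](R))) → 4
  σ[c=3]((T ⋈[b=g] γ[x; COUNT(*)→g](π[x](R)))) → 4

== RESULT ==
c | b | x | g
3 | 1 | q | 1
3 | 1 | q | 1
3 | 1 | s | 1
3 | 1 | s | 1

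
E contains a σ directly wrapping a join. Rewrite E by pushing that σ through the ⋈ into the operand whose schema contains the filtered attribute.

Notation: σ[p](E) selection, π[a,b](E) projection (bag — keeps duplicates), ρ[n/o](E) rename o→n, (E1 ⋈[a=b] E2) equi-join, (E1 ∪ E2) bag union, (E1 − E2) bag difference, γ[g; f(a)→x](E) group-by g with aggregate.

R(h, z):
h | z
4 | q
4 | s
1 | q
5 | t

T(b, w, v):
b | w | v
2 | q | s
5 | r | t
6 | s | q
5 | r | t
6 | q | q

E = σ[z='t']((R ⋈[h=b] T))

σ filters on z, owned by the left side.
E' = (σ[z='t'](R) ⋈[h=b] T)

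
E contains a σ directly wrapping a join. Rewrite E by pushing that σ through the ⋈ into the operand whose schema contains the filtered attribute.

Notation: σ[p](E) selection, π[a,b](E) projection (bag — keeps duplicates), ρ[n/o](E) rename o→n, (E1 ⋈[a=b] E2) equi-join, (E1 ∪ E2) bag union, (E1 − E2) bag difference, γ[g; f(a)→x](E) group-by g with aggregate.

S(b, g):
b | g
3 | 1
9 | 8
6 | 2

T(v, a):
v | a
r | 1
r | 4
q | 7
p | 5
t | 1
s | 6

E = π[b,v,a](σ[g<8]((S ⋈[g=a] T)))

σ filters on g, owned by the left side.
E' = π[b,v,a]((σ[g<8](S) ⋈[g=a] T))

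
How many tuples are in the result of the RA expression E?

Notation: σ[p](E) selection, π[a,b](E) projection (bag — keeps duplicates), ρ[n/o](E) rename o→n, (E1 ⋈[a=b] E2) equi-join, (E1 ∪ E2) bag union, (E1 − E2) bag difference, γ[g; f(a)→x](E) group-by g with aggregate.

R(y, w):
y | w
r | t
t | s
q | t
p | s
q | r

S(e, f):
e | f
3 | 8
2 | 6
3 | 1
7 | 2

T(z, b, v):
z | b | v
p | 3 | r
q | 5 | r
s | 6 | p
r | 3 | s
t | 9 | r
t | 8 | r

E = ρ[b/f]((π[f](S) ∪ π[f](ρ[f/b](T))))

Stepwise |·|:
  S → 4
  π[f](S) → 4
  T → 6
  ρ[f/b](T) → 6
  π[f](ρ[f/b](T)) → 6
  (π[f](S) ∪ π[f](ρ[f/b](T))) → 10
  ρ[b/f]((π[f](S) ∪ π[f](ρ[f/b](T)))) → 10

|E| = 10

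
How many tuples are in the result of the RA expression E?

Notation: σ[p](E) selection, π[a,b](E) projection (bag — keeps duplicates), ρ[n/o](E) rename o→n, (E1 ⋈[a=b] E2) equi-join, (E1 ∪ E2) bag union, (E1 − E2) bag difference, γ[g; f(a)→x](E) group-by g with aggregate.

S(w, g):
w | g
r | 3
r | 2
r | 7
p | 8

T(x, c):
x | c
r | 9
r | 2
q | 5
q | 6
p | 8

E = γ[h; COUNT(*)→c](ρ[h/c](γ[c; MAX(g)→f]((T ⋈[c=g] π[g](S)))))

Stepwise |·|:
  T → 5
  S → 4
  π[g](S) → 4
  (T ⋈[c=g] π[g](S)) → 2
  γ[c; MAX(g)→f]((T ⋈[c=g] π[g](S))) → 2
  ρ[h/c](γ[c; MAX(g)→f]((T ⋈[c=g] π[g](S)))) → 2
  γ[h; COUNT(*)→c](ρ[h/c](γ[c; MAX(g)→f]((T ⋈[c=g] π[g](S))))) → 2

|E| = 2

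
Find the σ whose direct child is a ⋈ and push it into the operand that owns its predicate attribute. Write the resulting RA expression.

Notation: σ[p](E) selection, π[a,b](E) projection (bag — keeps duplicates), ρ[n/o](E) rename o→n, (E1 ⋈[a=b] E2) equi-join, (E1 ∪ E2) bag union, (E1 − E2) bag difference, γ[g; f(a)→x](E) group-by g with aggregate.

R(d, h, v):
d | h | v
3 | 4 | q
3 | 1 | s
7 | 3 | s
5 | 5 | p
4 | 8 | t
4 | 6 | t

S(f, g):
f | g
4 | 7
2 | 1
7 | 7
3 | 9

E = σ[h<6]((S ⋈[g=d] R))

σ filters on h, owned by the right side.
E' = (S ⋈[g=d] σ[h<6](R))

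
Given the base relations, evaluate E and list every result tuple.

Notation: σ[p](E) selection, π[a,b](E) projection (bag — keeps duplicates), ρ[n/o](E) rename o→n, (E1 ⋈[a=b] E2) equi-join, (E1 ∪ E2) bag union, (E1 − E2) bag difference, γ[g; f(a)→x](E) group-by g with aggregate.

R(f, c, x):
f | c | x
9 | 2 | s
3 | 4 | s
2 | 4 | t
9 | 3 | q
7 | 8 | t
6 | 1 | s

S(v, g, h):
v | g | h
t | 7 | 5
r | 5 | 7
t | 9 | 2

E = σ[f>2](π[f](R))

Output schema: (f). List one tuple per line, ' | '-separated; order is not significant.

Row counts bottom-up:
  R → 6
  π[f](R) → 6
  σ[f>2](π[f](R)) → 5

== RESULT ==
f
3
6
7
9
9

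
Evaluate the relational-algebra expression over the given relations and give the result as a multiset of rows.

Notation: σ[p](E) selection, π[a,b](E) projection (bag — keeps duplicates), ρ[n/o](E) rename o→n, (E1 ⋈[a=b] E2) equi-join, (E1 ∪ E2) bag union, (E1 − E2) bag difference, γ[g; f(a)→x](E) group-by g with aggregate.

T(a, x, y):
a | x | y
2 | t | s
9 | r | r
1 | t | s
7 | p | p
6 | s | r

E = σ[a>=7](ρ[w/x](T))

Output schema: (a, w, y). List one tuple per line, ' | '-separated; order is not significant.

Stepwise |·|:
  T → 5
  ρ[w/x](T) → 5
  σ[a>=7](ρ[w/x](T)) → 2

== RESULT ==
a | w | y
7 | p | p
9 | r | r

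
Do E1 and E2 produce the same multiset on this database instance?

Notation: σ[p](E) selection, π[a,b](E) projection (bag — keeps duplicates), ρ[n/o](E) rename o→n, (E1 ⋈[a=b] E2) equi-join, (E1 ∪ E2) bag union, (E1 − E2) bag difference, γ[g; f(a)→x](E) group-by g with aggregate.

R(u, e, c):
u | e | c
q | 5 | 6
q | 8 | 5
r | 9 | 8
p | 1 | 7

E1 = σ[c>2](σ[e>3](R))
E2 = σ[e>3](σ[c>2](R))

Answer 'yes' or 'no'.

E1 row counts bottom-up:
  R → 4
  σ[e>3](R) → 3
  σ[c>2](σ[e>3](R)) → 3
E2 row counts bottom-up:
  R → 4
  σ[c>2](R) → 4
  σ[e>3](σ[c>2](R)) → 3

E1 and E2 produce the same multiset:
u | e | c
q | 5 | 6
q | 8 | 5
r | 9 | 8

yes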